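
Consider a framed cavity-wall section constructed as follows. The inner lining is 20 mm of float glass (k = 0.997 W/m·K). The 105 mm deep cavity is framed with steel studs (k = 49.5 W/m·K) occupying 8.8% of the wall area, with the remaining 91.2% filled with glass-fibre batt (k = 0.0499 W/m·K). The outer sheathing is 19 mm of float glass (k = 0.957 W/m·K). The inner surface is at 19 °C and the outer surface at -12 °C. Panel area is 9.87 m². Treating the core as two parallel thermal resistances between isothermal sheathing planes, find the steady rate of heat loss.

Sheathing layers in series; stud and cavity paths in parallel between them.
R_inner = 0.02/(0.997×9.87) = 0.002032 K/W
R_stud  = 0.105/(49.5×0.088×9.87) = 0.002442 K/W
R_cav   = 0.105/(0.0499×0.912×9.87) = 0.2338 K/W
1/R_core = 1/R_stud + 1/R_cav → R_core = 0.002417 K/W
R_outer = 0.019/(0.957×9.87) = 0.002012 K/W
R_total = 0.006461 K/W
Q = ΔT/R_total = 31/0.006461

Q ≈ 4800 W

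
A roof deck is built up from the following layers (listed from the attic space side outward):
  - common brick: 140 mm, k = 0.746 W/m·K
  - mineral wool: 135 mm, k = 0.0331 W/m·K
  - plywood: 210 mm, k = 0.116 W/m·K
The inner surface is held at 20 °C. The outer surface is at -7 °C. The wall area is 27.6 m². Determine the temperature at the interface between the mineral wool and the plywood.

Series thermal resistances:
R_common brick = L/(kA) = 0.14/(0.746×27.6) = 0.0068 K/W
R_mineral wool = L/(kA) = 0.135/(0.0331×27.6) = 0.1478 K/W
R_plywood = L/(kA) = 0.21/(0.116×27.6) = 0.06559 K/W
R_total = 0.2202 K/W;  Q = ΔT/R_total = 27/0.2202 = 122.6 W
T_interface = T_inner − Q·ΣR(inner→interface) = 20 − 123×0.1546

T ≈ 1.04 °C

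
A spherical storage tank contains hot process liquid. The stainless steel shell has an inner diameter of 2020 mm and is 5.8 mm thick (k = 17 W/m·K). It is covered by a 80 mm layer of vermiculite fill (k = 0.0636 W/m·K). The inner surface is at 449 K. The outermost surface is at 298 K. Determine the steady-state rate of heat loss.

Q ≈ 1680 W

For a spherical shell R = (1/r₁ − 1/r₂)/(4πk); film R = 1/(h·4πr²). In series:
R_stainless steel shell = (1/1.01 − 1/1.0158)/(4π×17) = 2.646×10^-5 K/W
R_vermiculite fill = (1/1.0158 − 1/1.0958)/(4π×0.0636) = 0.08993 K/W
R_total = 0.08995 K/W
Q = ΔT/R_total = 151/0.08995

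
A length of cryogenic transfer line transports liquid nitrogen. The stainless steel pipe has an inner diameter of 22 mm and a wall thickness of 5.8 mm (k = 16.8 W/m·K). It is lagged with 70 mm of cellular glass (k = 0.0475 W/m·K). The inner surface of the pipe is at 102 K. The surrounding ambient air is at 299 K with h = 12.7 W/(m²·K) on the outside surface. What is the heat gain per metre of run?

q′ ≈ 34.9 W/m

Radial resistances (cylindrical: R_cond = ln(r_o/r_i)/(2πkL), R_conv = 1/(h·2πrL)):
R_stainless steel pipe wall = ln(16.8/11)/(2π×16.8×1) = 0.004012 K/W
R_cellular glass = ln(86.8/16.8)/(2π×0.0475×1) = 5.502 K/W
R_outer film = 1/(h_o·2πr_oL) = 1/(12.7×2π×0.0868×1) = 0.1444 K/W
R_total = 5.651 K/W
Q = ΔT/R_total = 197/5.651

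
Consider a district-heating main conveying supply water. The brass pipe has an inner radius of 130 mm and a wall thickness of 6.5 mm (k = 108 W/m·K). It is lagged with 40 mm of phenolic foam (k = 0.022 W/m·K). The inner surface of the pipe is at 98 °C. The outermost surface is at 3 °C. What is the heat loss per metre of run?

Radial resistances (cylindrical: R_cond = ln(r_o/r_i)/(2πkL), R_conv = 1/(h·2πrL)):
R_brass pipe wall = ln(136.5/130)/(2π×108×1) = 7.19×10^-5 K/W
R_phenolic foam = ln(176.5/136.5)/(2π×0.022×1) = 1.859 K/W
R_total = 1.859 K/W
Q = ΔT/R_total = 95/1.859

q′ ≈ 51.1 W/m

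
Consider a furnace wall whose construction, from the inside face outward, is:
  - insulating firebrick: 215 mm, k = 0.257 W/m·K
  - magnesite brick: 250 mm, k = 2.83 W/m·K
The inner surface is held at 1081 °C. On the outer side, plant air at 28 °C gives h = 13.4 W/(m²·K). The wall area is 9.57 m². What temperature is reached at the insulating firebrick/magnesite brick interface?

Series thermal resistances:
R_insulating firebrick = L/(kA) = 0.215/(0.257×9.57) = 0.08742 K/W
R_magnesite brick = L/(kA) = 0.25/(2.83×9.57) = 0.009231 K/W
R_outer film = 1/(h_o·A) = 1/(13.4×9.57) = 0.007798 K/W
R_total = 0.1044 K/W;  Q = ΔT/R_total = 1053/0.1044 = 10080 W
T_interface = T_inner − Q·ΣR(inner→interface) = 1081 − 10100×0.08742

T ≈ 200 °C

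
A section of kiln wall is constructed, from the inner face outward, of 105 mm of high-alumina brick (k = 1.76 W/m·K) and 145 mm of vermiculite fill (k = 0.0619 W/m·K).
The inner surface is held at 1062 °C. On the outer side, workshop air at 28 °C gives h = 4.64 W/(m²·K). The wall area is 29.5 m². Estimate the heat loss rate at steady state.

Q ≈ 11700 W

Thermal resistances in series:
R_high-alumina brick = L/(kA) = 0.105/(1.76×29.5) = 0.002022 K/W
R_vermiculite fill = L/(kA) = 0.145/(0.0619×29.5) = 0.07941 K/W
R_outer film = 1/(h_o·A) = 1/(4.64×29.5) = 0.007306 K/W
R_total = 0.08873 K/W
Q = ΔT / R_total = 1034 / 0.08873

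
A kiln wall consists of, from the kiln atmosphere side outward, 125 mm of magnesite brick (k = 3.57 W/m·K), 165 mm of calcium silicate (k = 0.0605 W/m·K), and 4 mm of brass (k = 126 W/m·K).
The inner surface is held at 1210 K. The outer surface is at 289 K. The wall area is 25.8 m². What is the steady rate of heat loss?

Q ≈ 8600 W

Using the resistance-network approach (series):
R_magnesite brick = L/(kA) = 0.125/(3.57×25.8) = 0.001357 K/W
R_calcium silicate = L/(kA) = 0.165/(0.0605×25.8) = 0.1057 K/W
R_brass = L/(kA) = 0.004/(126×25.8) = 1.23×10^-6 K/W
R_total = 0.1071 K/W
Q = ΔT / R_total = 921 / 0.1071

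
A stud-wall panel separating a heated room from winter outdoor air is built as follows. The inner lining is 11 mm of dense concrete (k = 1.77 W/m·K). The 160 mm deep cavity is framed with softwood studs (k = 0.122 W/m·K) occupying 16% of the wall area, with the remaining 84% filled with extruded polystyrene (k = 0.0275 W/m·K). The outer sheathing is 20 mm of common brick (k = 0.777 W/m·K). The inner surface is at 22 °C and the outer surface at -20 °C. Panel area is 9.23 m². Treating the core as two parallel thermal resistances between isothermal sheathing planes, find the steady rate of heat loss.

Sheathing layers in series; stud and cavity paths in parallel between them.
R_inner = 0.011/(1.77×9.23) = 6.733×10^-4 K/W
R_stud  = 0.16/(0.122×0.16×9.23) = 0.8881 K/W
R_cav   = 0.16/(0.0275×0.84×9.23) = 0.7504 K/W
1/R_core = 1/R_stud + 1/R_cav → R_core = 0.4067 K/W
R_outer = 0.02/(0.777×9.23) = 0.002789 K/W
R_total = 0.4102 K/W
Q = ΔT/R_total = 42/0.4102

Q ≈ 102 W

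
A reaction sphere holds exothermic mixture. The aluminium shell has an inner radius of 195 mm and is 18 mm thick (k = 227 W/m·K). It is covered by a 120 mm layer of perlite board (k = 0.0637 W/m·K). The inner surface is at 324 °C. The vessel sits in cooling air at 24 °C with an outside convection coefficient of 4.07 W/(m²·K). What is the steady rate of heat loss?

Each spherical layer contributes R = (1/r_i − 1/r_o)/(4πk):
R_aluminium shell = (1/0.195 − 1/0.213)/(4π×227) = 1.519×10^-4 K/W
R_perlite board = (1/0.213 − 1/0.333)/(4π×0.0637) = 2.114 K/W
R_outer film = 1/(h·4πr_o²) = 1/(4.07×4π×0.333²) = 0.1763 K/W
R_total = 2.29 K/W
Q = ΔT/R_total = 300/2.29

Q ≈ 131 W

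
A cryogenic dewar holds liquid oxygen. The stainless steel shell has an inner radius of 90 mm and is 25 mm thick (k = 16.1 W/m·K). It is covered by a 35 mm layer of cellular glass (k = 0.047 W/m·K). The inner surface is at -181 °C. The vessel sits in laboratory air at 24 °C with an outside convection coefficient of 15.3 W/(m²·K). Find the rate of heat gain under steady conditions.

Q ≈ 55.7 W

For a spherical shell R = (1/r₁ − 1/r₂)/(4πk); film R = 1/(h·4πr²). In series:
R_stainless steel shell = (1/0.09 − 1/0.115)/(4π×16.1) = 0.01194 K/W
R_cellular glass = (1/0.115 − 1/0.15)/(4π×0.047) = 3.435 K/W
R_outer film = 1/(h·4πr_o²) = 1/(15.3×4π×0.15²) = 0.2312 K/W
R_total = 3.678 K/W
Q = ΔT/R_total = 205/3.678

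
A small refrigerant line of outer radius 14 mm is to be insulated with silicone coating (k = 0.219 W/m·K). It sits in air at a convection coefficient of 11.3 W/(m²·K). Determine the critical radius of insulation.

For a cylinder r_cr = k/h = 0.219/11.3
r_cr = 19.4 mm; since the bare radius (14 mm) is below r_cr, adding a thin layer of insulation will *increase* heat loss.

r_cr ≈ 19.4 mm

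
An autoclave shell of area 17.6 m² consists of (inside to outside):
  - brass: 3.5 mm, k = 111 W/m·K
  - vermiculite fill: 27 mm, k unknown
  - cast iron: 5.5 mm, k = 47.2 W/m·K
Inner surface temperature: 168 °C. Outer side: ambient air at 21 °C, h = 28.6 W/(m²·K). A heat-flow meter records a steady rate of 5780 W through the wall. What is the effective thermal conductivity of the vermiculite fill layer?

k ≈ 0.0655 W/(m·K)

Series thermal resistances:
R_brass = L/(kA) = 0.0035/(111×17.6) = 1.792×10^-6 K/W
R_cast iron = L/(kA) = 0.0055/(47.2×17.6) = 6.621×10^-6 K/W
R_outer film = 1/(h_o·A) = 1/(28.6×17.6) = 0.001987 K/W
Sum of known resistances R_other = 0.001995 K/W
Total R = ΔT/Q = 147/5780 = 0.02543 K/W
R_vermiculite fill = R_total − R_other = 0.02344 K/W
k = L/(R·A) = 0.027/(0.02344×17.6)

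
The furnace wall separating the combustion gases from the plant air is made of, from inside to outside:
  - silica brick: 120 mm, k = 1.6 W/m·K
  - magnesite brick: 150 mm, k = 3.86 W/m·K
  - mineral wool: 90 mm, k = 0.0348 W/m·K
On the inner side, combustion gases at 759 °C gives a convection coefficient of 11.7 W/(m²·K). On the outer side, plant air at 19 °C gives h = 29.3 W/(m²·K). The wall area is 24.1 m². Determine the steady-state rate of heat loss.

Model the wall as resistances in series:
R_inner film = 1/(h_i·A) = 1/(11.7×24.1) = 0.003546 K/W
R_silica brick = L/(kA) = 0.12/(1.6×24.1) = 0.003112 K/W
R_magnesite brick = L/(kA) = 0.15/(3.86×24.1) = 0.001612 K/W
R_mineral wool = L/(kA) = 0.09/(0.0348×24.1) = 0.1073 K/W
R_outer film = 1/(h_o·A) = 1/(29.3×24.1) = 0.001416 K/W
R_total = 0.117 K/W
Q = ΔT / R_total = 740 / 0.117

Q ≈ 6320 W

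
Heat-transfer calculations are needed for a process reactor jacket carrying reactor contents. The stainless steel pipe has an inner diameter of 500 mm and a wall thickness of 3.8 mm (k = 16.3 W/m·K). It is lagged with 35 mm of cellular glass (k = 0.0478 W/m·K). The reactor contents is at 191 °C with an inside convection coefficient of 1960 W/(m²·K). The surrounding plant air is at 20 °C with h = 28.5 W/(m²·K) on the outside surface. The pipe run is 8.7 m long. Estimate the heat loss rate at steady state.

Cylindrical conduction, so R = ln(r₂/r₁)/(2πkL) per layer, in series:
R_inner film = 1/(h_i·2πr₁L) = 1/(1960×2π×0.25×8.7) = 3.733×10^-5 K/W
R_stainless steel pipe wall = ln(253.8/250)/(2π×16.3×8.7) = 1.693×10^-5 K/W
R_cellular glass = ln(288.8/253.8)/(2π×0.0478×8.7) = 0.04944 K/W
R_outer film = 1/(h_o·2πr_oL) = 1/(28.5×2π×0.2888×8.7) = 0.002223 K/W
R_total = 0.05172 K/W
Q = ΔT/R_total = 171/0.05172

Q ≈ 3310 W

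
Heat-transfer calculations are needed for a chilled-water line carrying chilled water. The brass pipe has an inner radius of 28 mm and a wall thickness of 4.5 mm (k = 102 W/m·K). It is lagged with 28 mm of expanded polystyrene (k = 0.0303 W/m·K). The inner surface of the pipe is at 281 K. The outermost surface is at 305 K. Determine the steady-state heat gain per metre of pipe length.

q′ ≈ 7.35 W/m

For a radial system each layer contributes R = ln(r_out/r_in)/(2πkL); films add R = 1/(hA).
R_brass pipe wall = ln(32.5/28)/(2π×102×1) = 2.325×10^-4 K/W
R_expanded polystyrene = ln(60.5/32.5)/(2π×0.0303×1) = 3.264 K/W
R_total = 3.264 K/W
Q = ΔT/R_total = 24/3.264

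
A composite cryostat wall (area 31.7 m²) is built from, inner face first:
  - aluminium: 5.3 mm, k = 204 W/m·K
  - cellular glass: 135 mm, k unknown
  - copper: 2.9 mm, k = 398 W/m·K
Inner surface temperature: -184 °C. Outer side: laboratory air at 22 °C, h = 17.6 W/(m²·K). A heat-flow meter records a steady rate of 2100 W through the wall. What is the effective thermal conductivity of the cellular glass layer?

k ≈ 0.0442 W/(m·K)

Model the wall as resistances in series:
R_aluminium = L/(kA) = 0.0053/(204×31.7) = 8.196×10^-7 K/W
R_copper = L/(kA) = 0.0029/(398×31.7) = 2.299×10^-7 K/W
R_outer film = 1/(h_o·A) = 1/(17.6×31.7) = 0.001792 K/W
Sum of known resistances R_other = 0.001793 K/W
Total R = ΔT/Q = 206/2100 = 0.0981 K/W
R_cellular glass = R_total − R_other = 0.0963 K/W
k = L/(R·A) = 0.135/(0.0963×31.7)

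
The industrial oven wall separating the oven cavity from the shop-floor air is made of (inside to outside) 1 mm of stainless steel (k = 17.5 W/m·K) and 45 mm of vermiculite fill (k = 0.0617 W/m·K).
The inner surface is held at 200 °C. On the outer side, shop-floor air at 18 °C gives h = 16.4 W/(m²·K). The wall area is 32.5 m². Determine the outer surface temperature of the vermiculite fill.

Series thermal resistances:
R_stainless steel = L/(kA) = 0.001/(17.5×32.5) = 1.758×10^-6 K/W
R_vermiculite fill = L/(kA) = 0.045/(0.0617×32.5) = 0.02244 K/W
R_outer film = 1/(h_o·A) = 1/(16.4×32.5) = 0.001876 K/W
R_total = 0.02432 K/W;  Q = ΔT/R_total = 182/0.02432 = 7484 W
T_interface = T_inner − Q·ΣR(inner→interface) = 200 − 7480×0.02244

T ≈ 32 °C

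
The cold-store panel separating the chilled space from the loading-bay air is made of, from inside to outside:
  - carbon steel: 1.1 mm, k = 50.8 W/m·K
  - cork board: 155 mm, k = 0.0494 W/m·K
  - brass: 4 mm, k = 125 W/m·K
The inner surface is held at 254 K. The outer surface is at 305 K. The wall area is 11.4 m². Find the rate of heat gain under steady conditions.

Q ≈ 185 W

Treating each layer as a thermal resistance in series:
R_carbon steel = L/(kA) = 0.0011/(50.8×11.4) = 1.899×10^-6 K/W
R_cork board = L/(kA) = 0.155/(0.0494×11.4) = 0.2752 K/W
R_brass = L/(kA) = 0.004/(125×11.4) = 2.807×10^-6 K/W
R_total = 0.2752 K/W
Q = ΔT / R_total = 51 / 0.2752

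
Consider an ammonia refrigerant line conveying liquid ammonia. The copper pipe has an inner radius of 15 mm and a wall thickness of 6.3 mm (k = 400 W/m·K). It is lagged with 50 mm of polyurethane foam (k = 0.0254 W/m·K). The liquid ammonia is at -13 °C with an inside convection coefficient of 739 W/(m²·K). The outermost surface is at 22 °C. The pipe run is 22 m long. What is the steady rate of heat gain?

Q ≈ 102 W

Cylindrical conduction, so R = ln(r₂/r₁)/(2πkL) per layer, in series:
R_inner film = 1/(h_i·2πr₁L) = 1/(739×2π×0.015×22) = 6.526×10^-4 K/W
R_copper pipe wall = ln(21.3/15)/(2π×400×22) = 6.342×10^-6 K/W
R_polyurethane foam = ln(71.3/21.3)/(2π×0.0254×22) = 0.3441 K/W
R_total = 0.3448 K/W
Q = ΔT/R_total = 35/0.3448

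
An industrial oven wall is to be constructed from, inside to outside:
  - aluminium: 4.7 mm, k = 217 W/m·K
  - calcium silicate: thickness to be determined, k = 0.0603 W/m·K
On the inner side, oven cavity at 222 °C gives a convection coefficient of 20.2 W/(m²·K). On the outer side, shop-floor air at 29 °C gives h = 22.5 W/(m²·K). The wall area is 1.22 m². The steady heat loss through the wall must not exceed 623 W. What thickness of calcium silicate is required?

Series thermal resistances:
R_inner film = 1/(h_i·A) = 1/(20.2×1.22) = 0.04058 K/W
R_aluminium = L/(kA) = 0.0047/(217×1.22) = 1.775×10^-5 K/W
R_outer film = 1/(h_o·A) = 1/(22.5×1.22) = 0.03643 K/W
Sum of the known resistances R_other = 0.07703 K/W
Required total resistance R_tot = ΔT/Q_allow = 193/623 = 0.3098 K/W
R_calcium silicate = R_tot − R_other = 0.2328 K/W
L = R·k·A = 0.2328×0.0603×1.22

L ≈ 17.1 mm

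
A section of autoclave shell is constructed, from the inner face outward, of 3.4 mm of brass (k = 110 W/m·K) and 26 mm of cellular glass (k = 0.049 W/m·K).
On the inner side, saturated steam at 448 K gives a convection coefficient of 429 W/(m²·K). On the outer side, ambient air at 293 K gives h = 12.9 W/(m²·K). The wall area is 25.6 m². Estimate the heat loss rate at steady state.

Q ≈ 6500 W

Treating each layer as a thermal resistance in series:
R_inner film = 1/(h_i·A) = 1/(429×25.6) = 9.105×10^-5 K/W
R_brass = L/(kA) = 0.0034/(110×25.6) = 1.207×10^-6 K/W
R_cellular glass = L/(kA) = 0.026/(0.049×25.6) = 0.02073 K/W
R_outer film = 1/(h_o·A) = 1/(12.9×25.6) = 0.003028 K/W
R_total = 0.02385 K/W
Q = ΔT / R_total = 155 / 0.02385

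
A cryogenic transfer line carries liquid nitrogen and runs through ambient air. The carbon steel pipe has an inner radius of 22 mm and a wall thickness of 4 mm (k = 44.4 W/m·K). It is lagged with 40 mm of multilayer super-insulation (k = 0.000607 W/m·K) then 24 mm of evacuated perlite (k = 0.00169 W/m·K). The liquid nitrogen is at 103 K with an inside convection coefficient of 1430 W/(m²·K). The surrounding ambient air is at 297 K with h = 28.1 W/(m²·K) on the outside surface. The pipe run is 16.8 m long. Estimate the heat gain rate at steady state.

Treating each annulus and film as a series resistance:
R_inner film = 1/(h_i·2πr₁L) = 1/(1430×2π×0.022×16.8) = 3.011×10^-4 K/W
R_carbon steel pipe wall = ln(26/22)/(2π×44.4×16.8) = 3.564×10^-5 K/W
R_multilayer super-insulation = ln(66/26)/(2π×0.000607×16.8) = 14.54 K/W
R_evacuated perlite = ln(90/66)/(2π×0.00169×16.8) = 1.739 K/W
R_outer film = 1/(h_o·2πr_oL) = 1/(28.1×2π×0.09×16.8) = 0.003746 K/W
R_total = 16.28 K/W
Q = ΔT/R_total = 194/16.28

Q ≈ 11.9 W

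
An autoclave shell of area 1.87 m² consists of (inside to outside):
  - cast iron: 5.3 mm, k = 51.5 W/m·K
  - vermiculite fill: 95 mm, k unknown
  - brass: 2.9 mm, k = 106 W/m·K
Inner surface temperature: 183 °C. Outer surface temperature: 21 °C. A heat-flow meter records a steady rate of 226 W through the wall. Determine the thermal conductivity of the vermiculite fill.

k ≈ 0.0709 W/(m·K)

Series thermal resistances:
R_cast iron = L/(kA) = 0.0053/(51.5×1.87) = 5.503×10^-5 K/W
R_brass = L/(kA) = 0.0029/(106×1.87) = 1.463×10^-5 K/W
Sum of known resistances R_other = 6.966×10^-5 K/W
Total R = ΔT/Q = 162/226 = 0.7168 K/W
R_vermiculite fill = R_total − R_other = 0.7167 K/W
k = L/(R·A) = 0.095/(0.7167×1.87)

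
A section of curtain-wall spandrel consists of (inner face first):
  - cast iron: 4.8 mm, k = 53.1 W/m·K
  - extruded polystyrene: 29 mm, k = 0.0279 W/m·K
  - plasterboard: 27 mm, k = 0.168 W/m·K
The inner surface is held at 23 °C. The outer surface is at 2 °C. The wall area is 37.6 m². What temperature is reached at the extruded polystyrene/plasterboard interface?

T ≈ 4.81 °C

Series thermal resistances:
R_cast iron = L/(kA) = 0.0048/(53.1×37.6) = 2.404×10^-6 K/W
R_extruded polystyrene = L/(kA) = 0.029/(0.0279×37.6) = 0.02764 K/W
R_plasterboard = L/(kA) = 0.027/(0.168×37.6) = 0.004274 K/W
R_total = 0.03192 K/W;  Q = ΔT/R_total = 21/0.03192 = 657.9 W
T_interface = T_inner − Q·ΣR(inner→interface) = 23 − 658×0.02765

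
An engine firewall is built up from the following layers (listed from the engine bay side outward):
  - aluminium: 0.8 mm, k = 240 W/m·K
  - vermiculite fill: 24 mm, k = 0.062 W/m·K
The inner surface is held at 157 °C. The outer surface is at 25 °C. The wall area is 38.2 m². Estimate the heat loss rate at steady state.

Model the wall as resistances in series:
R_aluminium = L/(kA) = 0.0008/(240×38.2) = 8.726×10^-8 K/W
R_vermiculite fill = L/(kA) = 0.024/(0.062×38.2) = 0.01013 K/W
R_total = 0.01013 K/W
Q = ΔT / R_total = 132 / 0.01013

Q ≈ 13000 W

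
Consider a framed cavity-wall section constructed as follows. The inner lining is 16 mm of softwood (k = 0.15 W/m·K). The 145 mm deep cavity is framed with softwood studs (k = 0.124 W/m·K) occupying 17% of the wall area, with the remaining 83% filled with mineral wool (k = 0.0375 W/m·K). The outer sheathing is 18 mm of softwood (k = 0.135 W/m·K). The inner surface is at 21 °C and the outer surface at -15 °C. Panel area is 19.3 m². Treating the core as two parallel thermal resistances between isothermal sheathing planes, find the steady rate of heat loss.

Q ≈ 230 W

Sheathing layers in series; stud and cavity paths in parallel between them.
R_inner = 0.016/(0.15×19.3) = 0.005527 K/W
R_stud  = 0.145/(0.124×0.17×19.3) = 0.3564 K/W
R_cav   = 0.145/(0.0375×0.83×19.3) = 0.2414 K/W
1/R_core = 1/R_stud + 1/R_cav → R_core = 0.1439 K/W
R_outer = 0.018/(0.135×19.3) = 0.006908 K/W
R_total = 0.1563 K/W
Q = ΔT/R_total = 36/0.1563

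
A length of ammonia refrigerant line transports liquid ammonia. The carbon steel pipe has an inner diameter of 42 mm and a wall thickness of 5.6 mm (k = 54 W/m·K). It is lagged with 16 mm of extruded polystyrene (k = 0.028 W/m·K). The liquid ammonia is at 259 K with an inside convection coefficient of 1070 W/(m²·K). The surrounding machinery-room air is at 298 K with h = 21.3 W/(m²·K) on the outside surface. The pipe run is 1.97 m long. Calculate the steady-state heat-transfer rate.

Radial resistances (cylindrical: R_cond = ln(r_o/r_i)/(2πkL), R_conv = 1/(h·2πrL)):
R_inner film = 1/(h_i·2πr₁L) = 1/(1070×2π×0.021×1.97) = 0.003595 K/W
R_carbon steel pipe wall = ln(26.6/21)/(2π×54×1.97) = 3.537×10^-4 K/W
R_extruded polystyrene = ln(42.6/26.6)/(2π×0.028×1.97) = 1.359 K/W
R_outer film = 1/(h_o·2πr_oL) = 1/(21.3×2π×0.0426×1.97) = 0.08904 K/W
R_total = 1.452 K/W
Q = ΔT/R_total = 39/1.452

Q ≈ 26.9 W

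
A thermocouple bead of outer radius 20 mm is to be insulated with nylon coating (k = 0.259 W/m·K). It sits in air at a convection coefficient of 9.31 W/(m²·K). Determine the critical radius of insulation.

For a sphere r_cr = 2k/h = 2×0.259/9.31
r_cr = 55.6 mm; since the bare radius (20 mm) is below r_cr, adding a thin layer of insulation will *increase* heat loss.

r_cr ≈ 55.6 mm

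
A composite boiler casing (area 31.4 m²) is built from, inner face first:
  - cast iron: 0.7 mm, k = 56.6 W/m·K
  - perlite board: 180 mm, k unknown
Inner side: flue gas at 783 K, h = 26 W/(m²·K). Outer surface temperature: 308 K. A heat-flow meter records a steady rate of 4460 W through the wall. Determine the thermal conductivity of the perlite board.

Model the wall as resistances in series:
R_inner film = 1/(h_i·A) = 1/(26×31.4) = 0.001225 K/W
R_cast iron = L/(kA) = 0.0007/(56.6×31.4) = 3.939×10^-7 K/W
Sum of known resistances R_other = 0.001225 K/W
Total R = ΔT/Q = 475/4460 = 0.1065 K/W
R_perlite board = R_total − R_other = 0.1053 K/W
k = L/(R·A) = 0.18/(0.1053×31.4)

k ≈ 0.0545 W/(m·K)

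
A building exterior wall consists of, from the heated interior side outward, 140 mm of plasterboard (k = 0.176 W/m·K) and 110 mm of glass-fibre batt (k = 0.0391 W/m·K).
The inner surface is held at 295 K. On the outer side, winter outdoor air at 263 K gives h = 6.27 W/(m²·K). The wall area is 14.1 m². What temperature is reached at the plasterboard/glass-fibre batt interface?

T ≈ 288 K

Series thermal resistances:
R_plasterboard = L/(kA) = 0.14/(0.176×14.1) = 0.05642 K/W
R_glass-fibre batt = L/(kA) = 0.11/(0.0391×14.1) = 0.1995 K/W
R_outer film = 1/(h_o·A) = 1/(6.27×14.1) = 0.01131 K/W
R_total = 0.2673 K/W;  Q = ΔT/R_total = 32/0.2673 = 119.7 W
T_interface = T_inner − Q·ΣR(inner→interface) = 295 − 120×0.05642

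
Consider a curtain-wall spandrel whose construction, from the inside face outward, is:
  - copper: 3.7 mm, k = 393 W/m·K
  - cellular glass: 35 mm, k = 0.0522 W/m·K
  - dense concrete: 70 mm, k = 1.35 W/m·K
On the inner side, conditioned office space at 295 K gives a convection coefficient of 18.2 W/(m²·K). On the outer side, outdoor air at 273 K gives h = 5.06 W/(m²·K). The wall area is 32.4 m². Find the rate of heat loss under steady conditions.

Q ≈ 731 W

Model the wall as resistances in series:
R_inner film = 1/(h_i·A) = 1/(18.2×32.4) = 0.001696 K/W
R_copper = L/(kA) = 0.0037/(393×32.4) = 2.906×10^-7 K/W
R_cellular glass = L/(kA) = 0.035/(0.0522×32.4) = 0.02069 K/W
R_dense concrete = L/(kA) = 0.07/(1.35×32.4) = 0.0016 K/W
R_outer film = 1/(h_o·A) = 1/(5.06×32.4) = 0.0061 K/W
R_total = 0.03009 K/W
Q = ΔT / R_total = 22 / 0.03009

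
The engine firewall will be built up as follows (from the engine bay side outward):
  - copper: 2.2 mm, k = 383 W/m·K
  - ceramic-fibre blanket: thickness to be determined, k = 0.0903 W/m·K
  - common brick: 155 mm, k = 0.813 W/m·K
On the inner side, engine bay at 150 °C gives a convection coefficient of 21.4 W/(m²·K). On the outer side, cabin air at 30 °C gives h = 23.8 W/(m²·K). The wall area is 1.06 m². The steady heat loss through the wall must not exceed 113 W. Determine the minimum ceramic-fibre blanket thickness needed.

Using the resistance-network approach (series):
R_inner film = 1/(h_i·A) = 1/(21.4×1.06) = 0.04408 K/W
R_copper = L/(kA) = 0.0022/(383×1.06) = 5.419×10^-6 K/W
R_common brick = L/(kA) = 0.155/(0.813×1.06) = 0.1799 K/W
R_outer film = 1/(h_o·A) = 1/(23.8×1.06) = 0.03964 K/W
Sum of the known resistances R_other = 0.2636 K/W
Required total resistance R_tot = ΔT/Q_allow = 120/113 = 1.062 K/W
R_ceramic-fibre blanket = R_tot − R_other = 0.7984 K/W
L = R·k·A = 0.7984×0.0903×1.06

L ≈ 76.4 mm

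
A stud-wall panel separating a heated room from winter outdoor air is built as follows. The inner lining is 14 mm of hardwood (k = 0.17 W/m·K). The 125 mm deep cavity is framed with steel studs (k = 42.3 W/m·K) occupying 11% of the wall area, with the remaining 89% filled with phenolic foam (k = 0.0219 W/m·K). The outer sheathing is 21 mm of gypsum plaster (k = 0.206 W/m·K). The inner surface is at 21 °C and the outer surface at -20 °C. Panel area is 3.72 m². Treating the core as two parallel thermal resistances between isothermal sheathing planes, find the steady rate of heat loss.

Q ≈ 723 W

Sheathing layers in series; stud and cavity paths in parallel between them.
R_inner = 0.014/(0.17×3.72) = 0.02214 K/W
R_stud  = 0.125/(42.3×0.11×3.72) = 0.007222 K/W
R_cav   = 0.125/(0.0219×0.89×3.72) = 1.724 K/W
1/R_core = 1/R_stud + 1/R_cav → R_core = 0.007191 K/W
R_outer = 0.021/(0.206×3.72) = 0.0274 K/W
R_total = 0.05673 K/W
Q = ΔT/R_total = 41/0.05673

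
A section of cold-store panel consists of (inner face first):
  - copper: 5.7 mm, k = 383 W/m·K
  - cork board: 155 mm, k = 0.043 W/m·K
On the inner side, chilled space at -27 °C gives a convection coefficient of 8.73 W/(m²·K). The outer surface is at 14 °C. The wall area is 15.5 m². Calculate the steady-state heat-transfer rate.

Q ≈ 171 W

Series thermal resistances:
R_inner film = 1/(h_i·A) = 1/(8.73×15.5) = 0.00739 K/W
R_copper = L/(kA) = 0.0057/(383×15.5) = 9.602×10^-7 K/W
R_cork board = L/(kA) = 0.155/(0.043×15.5) = 0.2326 K/W
R_total = 0.2399 K/W
Q = ΔT / R_total = 41 / 0.2399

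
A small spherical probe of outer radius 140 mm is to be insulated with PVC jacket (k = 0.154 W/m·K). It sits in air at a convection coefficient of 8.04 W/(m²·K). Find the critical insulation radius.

r_cr ≈ 38.3 mm

For a sphere r_cr = 2k/h = 2×0.154/8.04
r_cr = 38.3 mm; since the bare radius (140 mm) is above r_cr, any added insulation will reduce heat loss.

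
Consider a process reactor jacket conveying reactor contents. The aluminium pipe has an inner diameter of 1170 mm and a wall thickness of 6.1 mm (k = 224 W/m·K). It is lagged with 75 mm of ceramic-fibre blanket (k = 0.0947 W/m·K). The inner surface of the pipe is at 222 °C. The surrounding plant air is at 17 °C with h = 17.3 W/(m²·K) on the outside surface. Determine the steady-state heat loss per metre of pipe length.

q′ ≈ 955 W/m

For a radial system each layer contributes R = ln(r_out/r_in)/(2πkL); films add R = 1/(hA).
R_aluminium pipe wall = ln(591.1/585)/(2π×224×1) = 7.37×10^-6 K/W
R_ceramic-fibre blanket = ln(666.1/591.1)/(2π×0.0947×1) = 0.2008 K/W
R_outer film = 1/(h_o·2πr_oL) = 1/(17.3×2π×0.6661×1) = 0.01381 K/W
R_total = 0.2146 K/W
Q = ΔT/R_total = 205/0.2146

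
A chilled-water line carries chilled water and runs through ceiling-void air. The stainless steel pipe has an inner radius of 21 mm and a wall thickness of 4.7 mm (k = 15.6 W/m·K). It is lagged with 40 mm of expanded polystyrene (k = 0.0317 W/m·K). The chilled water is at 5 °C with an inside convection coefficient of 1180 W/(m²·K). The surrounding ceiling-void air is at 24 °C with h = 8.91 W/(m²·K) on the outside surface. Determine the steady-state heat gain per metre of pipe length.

q′ ≈ 3.81 W/m

Radial resistances (cylindrical: R_cond = ln(r_o/r_i)/(2πkL), R_conv = 1/(h·2πrL)):
R_inner film = 1/(h_i·2πr₁L) = 1/(1180×2π×0.021×1) = 0.006423 K/W
R_stainless steel pipe wall = ln(25.7/21)/(2π×15.6×1) = 0.002061 K/W
R_expanded polystyrene = ln(65.7/25.7)/(2π×0.0317×1) = 4.712 K/W
R_outer film = 1/(h_o·2πr_oL) = 1/(8.91×2π×0.0657×1) = 0.2719 K/W
R_total = 4.993 K/W
Q = ΔT/R_total = 19/4.993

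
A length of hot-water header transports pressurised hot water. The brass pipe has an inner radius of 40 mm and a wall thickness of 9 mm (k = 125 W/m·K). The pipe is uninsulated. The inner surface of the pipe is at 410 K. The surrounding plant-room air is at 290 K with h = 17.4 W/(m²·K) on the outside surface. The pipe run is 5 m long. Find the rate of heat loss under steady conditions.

Cylindrical conduction, so R = ln(r₂/r₁)/(2πkL) per layer, in series:
R_brass pipe wall = ln(49/40)/(2π×125×5) = 5.168×10^-5 K/W
R_outer film = 1/(h_o·2πr_oL) = 1/(17.4×2π×0.049×5) = 0.03733 K/W
R_total = 0.03739 K/W
Q = ΔT/R_total = 120/0.03739

Q ≈ 3210 W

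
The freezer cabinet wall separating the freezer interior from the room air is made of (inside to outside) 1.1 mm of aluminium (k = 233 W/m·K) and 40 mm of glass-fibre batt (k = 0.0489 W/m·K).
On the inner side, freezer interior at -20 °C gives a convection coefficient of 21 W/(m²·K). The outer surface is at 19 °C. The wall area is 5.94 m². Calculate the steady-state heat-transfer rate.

Q ≈ 268 W

Using the resistance-network approach (series):
R_inner film = 1/(h_i·A) = 1/(21×5.94) = 0.008017 K/W
R_aluminium = L/(kA) = 0.0011/(233×5.94) = 7.948×10^-7 K/W
R_glass-fibre batt = L/(kA) = 0.04/(0.0489×5.94) = 0.1377 K/W
R_total = 0.1457 K/W
Q = ΔT / R_total = 39 / 0.1457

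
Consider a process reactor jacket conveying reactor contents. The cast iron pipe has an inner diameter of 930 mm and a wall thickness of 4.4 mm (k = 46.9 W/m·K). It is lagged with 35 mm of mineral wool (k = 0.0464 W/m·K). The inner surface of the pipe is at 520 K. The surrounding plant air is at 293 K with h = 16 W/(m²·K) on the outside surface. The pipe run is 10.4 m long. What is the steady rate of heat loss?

Q ≈ 8860 W

Per-layer cylindrical resistances, series-summed:
R_cast iron pipe wall = ln(469.4/465)/(2π×46.9×10.4) = 3.073×10^-6 K/W
R_mineral wool = ln(504.4/469.4)/(2π×0.0464×10.4) = 0.02372 K/W
R_outer film = 1/(h_o·2πr_oL) = 1/(16×2π×0.5044×10.4) = 0.001896 K/W
R_total = 0.02562 K/W
Q = ΔT/R_total = 227/0.02562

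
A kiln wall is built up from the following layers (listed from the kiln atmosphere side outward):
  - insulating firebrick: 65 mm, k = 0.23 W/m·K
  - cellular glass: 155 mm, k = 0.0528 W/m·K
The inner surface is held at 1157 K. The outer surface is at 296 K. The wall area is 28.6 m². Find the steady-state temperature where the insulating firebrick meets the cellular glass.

T ≈ 1080 K

Series thermal resistances:
R_insulating firebrick = L/(kA) = 0.065/(0.23×28.6) = 0.009881 K/W
R_cellular glass = L/(kA) = 0.155/(0.0528×28.6) = 0.1026 K/W
R_total = 0.1125 K/W;  Q = ΔT/R_total = 861/0.1125 = 7652 W
T_interface = T_inner − Q·ΣR(inner→interface) = 1157 − 7650×0.009881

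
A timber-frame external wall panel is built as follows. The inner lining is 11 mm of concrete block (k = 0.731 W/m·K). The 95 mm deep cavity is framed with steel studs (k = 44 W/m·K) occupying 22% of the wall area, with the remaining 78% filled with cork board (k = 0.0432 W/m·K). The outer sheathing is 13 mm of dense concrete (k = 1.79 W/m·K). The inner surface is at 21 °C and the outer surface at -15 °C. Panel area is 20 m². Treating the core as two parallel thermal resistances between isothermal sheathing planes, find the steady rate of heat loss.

Q ≈ 22400 W

Sheathing layers in series; stud and cavity paths in parallel between them.
R_inner = 0.011/(0.731×20) = 7.524×10^-4 K/W
R_stud  = 0.095/(44×0.22×20) = 4.907×10^-4 K/W
R_cav   = 0.095/(0.0432×0.78×20) = 0.141 K/W
1/R_core = 1/R_stud + 1/R_cav → R_core = 4.89×10^-4 K/W
R_outer = 0.013/(1.79×20) = 3.631×10^-4 K/W
R_total = 0.001605 K/W
Q = ΔT/R_total = 36/0.001605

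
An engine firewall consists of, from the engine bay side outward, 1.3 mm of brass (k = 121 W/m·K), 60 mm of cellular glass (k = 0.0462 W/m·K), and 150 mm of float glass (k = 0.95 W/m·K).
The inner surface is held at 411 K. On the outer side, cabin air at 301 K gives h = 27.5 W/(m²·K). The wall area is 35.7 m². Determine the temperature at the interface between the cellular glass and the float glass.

T ≈ 315 K

Treating each layer as a thermal resistance in series:
R_brass = L/(kA) = 0.0013/(121×35.7) = 3.009×10^-7 K/W
R_cellular glass = L/(kA) = 0.06/(0.0462×35.7) = 0.03638 K/W
R_float glass = L/(kA) = 0.15/(0.95×35.7) = 0.004423 K/W
R_outer film = 1/(h_o·A) = 1/(27.5×35.7) = 0.001019 K/W
R_total = 0.04182 K/W;  Q = ΔT/R_total = 110/0.04182 = 2630 W
T_interface = T_inner − Q·ΣR(inner→interface) = 411 − 2630×0.03638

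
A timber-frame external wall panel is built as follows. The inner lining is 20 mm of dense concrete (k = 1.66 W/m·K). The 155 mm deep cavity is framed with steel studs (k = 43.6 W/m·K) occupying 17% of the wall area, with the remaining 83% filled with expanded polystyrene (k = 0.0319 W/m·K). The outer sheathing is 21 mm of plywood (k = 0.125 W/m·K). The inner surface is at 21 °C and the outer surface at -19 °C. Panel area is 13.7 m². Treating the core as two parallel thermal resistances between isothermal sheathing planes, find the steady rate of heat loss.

Q ≈ 2730 W

Sheathing layers in series; stud and cavity paths in parallel between them.
R_inner = 0.02/(1.66×13.7) = 8.794×10^-4 K/W
R_stud  = 0.155/(43.6×0.17×13.7) = 0.001526 K/W
R_cav   = 0.155/(0.0319×0.83×13.7) = 0.4273 K/W
1/R_core = 1/R_stud + 1/R_cav → R_core = 0.001521 K/W
R_outer = 0.021/(0.125×13.7) = 0.01226 K/W
R_total = 0.01466 K/W
Q = ΔT/R_total = 40/0.01466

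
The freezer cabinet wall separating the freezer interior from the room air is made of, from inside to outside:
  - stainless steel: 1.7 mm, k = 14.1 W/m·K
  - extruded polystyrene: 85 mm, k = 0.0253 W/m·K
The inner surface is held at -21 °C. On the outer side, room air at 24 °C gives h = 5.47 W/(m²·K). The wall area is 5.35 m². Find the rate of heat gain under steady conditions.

Treating each layer as a thermal resistance in series:
R_stainless steel = L/(kA) = 0.0017/(14.1×5.35) = 2.254×10^-5 K/W
R_extruded polystyrene = L/(kA) = 0.085/(0.0253×5.35) = 0.628 K/W
R_outer film = 1/(h_o·A) = 1/(5.47×5.35) = 0.03417 K/W
R_total = 0.6622 K/W
Q = ΔT / R_total = 45 / 0.6622

Q ≈ 68 W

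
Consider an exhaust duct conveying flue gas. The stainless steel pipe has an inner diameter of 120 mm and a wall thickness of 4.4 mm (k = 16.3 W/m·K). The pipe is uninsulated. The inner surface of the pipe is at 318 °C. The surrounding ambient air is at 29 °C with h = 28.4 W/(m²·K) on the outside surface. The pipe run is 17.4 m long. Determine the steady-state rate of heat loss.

For a radial system each layer contributes R = ln(r_out/r_in)/(2πkL); films add R = 1/(hA).
R_stainless steel pipe wall = ln(64.4/60)/(2π×16.3×17.4) = 3.971×10^-5 K/W
R_outer film = 1/(h_o·2πr_oL) = 1/(28.4×2π×0.0644×17.4) = 0.005001 K/W
R_total = 0.005041 K/W
Q = ΔT/R_total = 289/0.005041

Q ≈ 57300 W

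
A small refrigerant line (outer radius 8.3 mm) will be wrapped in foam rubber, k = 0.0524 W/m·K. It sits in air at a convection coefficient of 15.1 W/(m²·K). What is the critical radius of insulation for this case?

For a cylinder r_cr = k/h = 0.0524/15.1
r_cr = 3.47 mm; since the bare radius (8.3 mm) is above r_cr, any added insulation will reduce heat loss.

r_cr ≈ 3.47 mm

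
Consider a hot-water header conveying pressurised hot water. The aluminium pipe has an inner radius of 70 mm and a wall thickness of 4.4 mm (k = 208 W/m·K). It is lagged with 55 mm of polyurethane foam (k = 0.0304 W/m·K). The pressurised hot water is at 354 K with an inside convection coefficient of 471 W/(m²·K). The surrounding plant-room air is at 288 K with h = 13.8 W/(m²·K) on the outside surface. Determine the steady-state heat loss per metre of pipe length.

Per-layer cylindrical resistances, series-summed:
R_inner film = 1/(h_i·2πr₁L) = 1/(471×2π×0.07×1) = 0.004827 K/W
R_aluminium pipe wall = ln(74.4/70)/(2π×208×1) = 4.665×10^-5 K/W
R_polyurethane foam = ln(129.4/74.4)/(2π×0.0304×1) = 2.898 K/W
R_outer film = 1/(h_o·2πr_oL) = 1/(13.8×2π×0.1294×1) = 0.08913 K/W
R_total = 2.992 K/W
Q = ΔT/R_total = 66/2.992

q′ ≈ 22.1 W/m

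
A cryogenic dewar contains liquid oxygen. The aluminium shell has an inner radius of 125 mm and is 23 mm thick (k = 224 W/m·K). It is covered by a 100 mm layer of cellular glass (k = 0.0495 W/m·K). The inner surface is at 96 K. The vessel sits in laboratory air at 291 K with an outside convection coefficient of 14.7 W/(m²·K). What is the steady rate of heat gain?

Q ≈ 43.6 W

Each spherical layer contributes R = (1/r_i − 1/r_o)/(4πk):
R_aluminium shell = (1/0.125 − 1/0.148)/(4π×224) = 4.417×10^-4 K/W
R_cellular glass = (1/0.148 − 1/0.248)/(4π×0.0495) = 4.38 K/W
R_outer film = 1/(h·4πr_o²) = 1/(14.7×4π×0.248²) = 0.08802 K/W
R_total = 4.468 K/W
Q = ΔT/R_total = 195/4.468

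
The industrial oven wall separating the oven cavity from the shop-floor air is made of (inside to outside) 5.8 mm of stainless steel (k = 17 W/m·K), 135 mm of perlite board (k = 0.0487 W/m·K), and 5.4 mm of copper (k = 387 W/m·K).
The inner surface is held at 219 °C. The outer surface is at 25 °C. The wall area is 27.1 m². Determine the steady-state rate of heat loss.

Q ≈ 1900 W

Using the resistance-network approach (series):
R_stainless steel = L/(kA) = 0.0058/(17×27.1) = 1.259×10^-5 K/W
R_perlite board = L/(kA) = 0.135/(0.0487×27.1) = 0.1023 K/W
R_copper = L/(kA) = 0.0054/(387×27.1) = 5.149×10^-7 K/W
R_total = 0.1023 K/W
Q = ΔT / R_total = 194 / 0.1023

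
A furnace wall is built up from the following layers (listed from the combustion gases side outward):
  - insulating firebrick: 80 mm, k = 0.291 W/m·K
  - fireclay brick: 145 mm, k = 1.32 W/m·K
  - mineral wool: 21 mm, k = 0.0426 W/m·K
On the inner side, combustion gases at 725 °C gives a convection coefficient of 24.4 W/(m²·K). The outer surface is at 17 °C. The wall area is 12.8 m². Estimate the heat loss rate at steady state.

Q ≈ 9860 W

Model the wall as resistances in series:
R_inner film = 1/(h_i·A) = 1/(24.4×12.8) = 0.003202 K/W
R_insulating firebrick = L/(kA) = 0.08/(0.291×12.8) = 0.02148 K/W
R_fireclay brick = L/(kA) = 0.145/(1.32×12.8) = 0.008582 K/W
R_mineral wool = L/(kA) = 0.021/(0.0426×12.8) = 0.03851 K/W
R_total = 0.07177 K/W
Q = ΔT / R_total = 708 / 0.07177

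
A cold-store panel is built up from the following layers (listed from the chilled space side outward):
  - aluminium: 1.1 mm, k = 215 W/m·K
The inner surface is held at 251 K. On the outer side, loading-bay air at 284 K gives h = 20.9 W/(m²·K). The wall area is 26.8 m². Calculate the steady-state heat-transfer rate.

Series thermal resistances:
R_aluminium = L/(kA) = 0.0011/(215×26.8) = 1.909×10^-7 K/W
R_outer film = 1/(h_o·A) = 1/(20.9×26.8) = 0.001785 K/W
R_total = 0.001786 K/W
Q = ΔT / R_total = 33 / 0.001786

Q ≈ 18500 W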